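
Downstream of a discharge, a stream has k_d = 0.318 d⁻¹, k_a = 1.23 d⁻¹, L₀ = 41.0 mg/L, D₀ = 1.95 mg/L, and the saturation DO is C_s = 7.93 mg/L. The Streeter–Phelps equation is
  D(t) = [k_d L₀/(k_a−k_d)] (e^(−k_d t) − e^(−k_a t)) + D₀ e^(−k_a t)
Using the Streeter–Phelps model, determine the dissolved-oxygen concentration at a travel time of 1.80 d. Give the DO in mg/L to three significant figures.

DO ≈ 1.21 mg/L

k_d L₀/(k_a−k_d) = 0.318×41.0/(1.23−0.318) = 13.04/0.9120 = 14.30 mg/L.
e^(−k_d t) = e^(−0.318×1.800) = 0.5642; e^(−k_a t) = e^(−1.23×1.800) = 0.1093.
D = 14.30 × (0.5642 − 0.1093) + 1.95 × 0.1093 = 6.503 + 0.2131 = 6.716 mg/L.
DO = C_s − D = 7.93 − 6.716 = 1.214 mg/L.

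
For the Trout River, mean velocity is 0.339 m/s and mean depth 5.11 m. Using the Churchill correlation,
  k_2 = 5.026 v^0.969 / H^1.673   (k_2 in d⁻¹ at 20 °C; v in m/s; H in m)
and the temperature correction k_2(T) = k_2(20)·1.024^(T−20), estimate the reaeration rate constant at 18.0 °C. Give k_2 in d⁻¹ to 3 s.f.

k_2(20) = 5.026 × 0.339^0.969 / 5.11^1.673 = 5.026 × 0.3506 / 15.32 = 0.1150 d⁻¹.
k_2(18.0) = 0.1150 × 1.024^(18.0−20) = 0.1150 × 0.9537 = 0.1097 d⁻¹.

k_2 ≈ 0.110 d⁻¹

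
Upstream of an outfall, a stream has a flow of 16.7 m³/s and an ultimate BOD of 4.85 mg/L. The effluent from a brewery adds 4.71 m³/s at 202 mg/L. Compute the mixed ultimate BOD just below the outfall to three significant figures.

48.2 mg/L

Flow-weighted mixing: C = (Q_r C_r + Q_w C_w)/(Q_r + Q_w)
= (16.7×4.85 + 4.71×202)/(16.7 + 4.71) = 1032/21.41 = 48.22 mg/L.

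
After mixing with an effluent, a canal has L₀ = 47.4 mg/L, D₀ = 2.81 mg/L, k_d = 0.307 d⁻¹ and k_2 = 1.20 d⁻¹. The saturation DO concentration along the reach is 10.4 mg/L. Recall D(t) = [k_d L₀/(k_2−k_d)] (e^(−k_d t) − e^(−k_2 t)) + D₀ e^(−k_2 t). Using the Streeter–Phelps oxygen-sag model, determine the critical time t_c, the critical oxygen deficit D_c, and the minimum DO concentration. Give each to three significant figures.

t_c ≈ 1.31 d; D_c ≈ 8.10 mg/L; min DO ≈ 2.30 mg/L

t_c = [1/(k_2−k_d)] ln[(k_2/k_d)(1 − D₀(k_2−k_d)/(k_d L₀))]
= [1/(1.20−0.307)] ln[(1.20/0.307)(1 − 2.81×0.8930/(0.307×47.4))]
= (1/0.8930) ln[3.909 × 0.8276] = 1.120 × ln(3.235) = 1.120 × 1.174 = 1.315 d.
L(t_c) = L₀ e^(−k_d t_c) = 47.4 × 0.6679 = 31.66 mg/L, and at the critical point k_2 D_c = k_d L, so D_c = (0.307/1.20) × 31.66 = 8.100 mg/L.
Minimum DO = C_s − D_c = 10.4 − 8.100 = 2.300 mg/L.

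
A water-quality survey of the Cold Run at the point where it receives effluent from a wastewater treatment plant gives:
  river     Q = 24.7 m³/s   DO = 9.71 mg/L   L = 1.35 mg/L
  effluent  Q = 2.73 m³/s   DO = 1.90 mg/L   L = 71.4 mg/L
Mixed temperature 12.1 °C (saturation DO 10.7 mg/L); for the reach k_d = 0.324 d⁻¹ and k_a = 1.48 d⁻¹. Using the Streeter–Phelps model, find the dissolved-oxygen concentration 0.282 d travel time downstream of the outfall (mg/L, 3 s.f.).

DO ≈ 8.94 mg/L

Mixed DO = (24.7×9.71 + 2.73×1.90)/(24.7+2.73) = 245.0/27.43 = 8.933 mg/L.
Mixed L₀ = (24.7×1.35 + 2.73×71.4)/(27.43) = 228.3/27.43 = 8.322 mg/L.
Initial deficit D₀ = C_s − DO₀ = 10.7 − 8.933 = 1.767 mg/L.
D(0.282) = [0.324×8.322/(1.48−0.324)](e^(−0.324×0.282) − e^(−1.48×0.282)) + 1.767 e^(−1.48×0.282)
= 2.332 × (0.9127 − 0.6588) + 1.767 × 0.6588 = 1.756 mg/L.
DO = 10.7 − 1.756 = 8.944 mg/L.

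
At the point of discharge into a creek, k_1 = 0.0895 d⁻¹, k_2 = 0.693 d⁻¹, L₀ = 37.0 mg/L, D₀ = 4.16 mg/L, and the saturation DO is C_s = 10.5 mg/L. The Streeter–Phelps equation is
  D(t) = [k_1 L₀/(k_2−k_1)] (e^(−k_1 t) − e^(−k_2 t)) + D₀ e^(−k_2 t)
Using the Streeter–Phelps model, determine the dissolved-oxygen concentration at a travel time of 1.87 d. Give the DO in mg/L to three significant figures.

DO ≈ 6.22 mg/L

k_1 L₀/(k_2−k_1) = 0.0895×37.0/(0.693−0.0895) = 3.311/0.6035 = 5.487 mg/L.
e^(−k_1 t) = e^(−0.0895×1.870) = 0.8459; e^(−k_2 t) = e^(−0.693×1.870) = 0.2736.
D = 5.487 × (0.8459 − 0.2736) + 4.16 × 0.2736 = 3.140 + 1.138 = 4.278 mg/L.
DO = C_s − D = 10.5 − 4.278 = 6.222 mg/L.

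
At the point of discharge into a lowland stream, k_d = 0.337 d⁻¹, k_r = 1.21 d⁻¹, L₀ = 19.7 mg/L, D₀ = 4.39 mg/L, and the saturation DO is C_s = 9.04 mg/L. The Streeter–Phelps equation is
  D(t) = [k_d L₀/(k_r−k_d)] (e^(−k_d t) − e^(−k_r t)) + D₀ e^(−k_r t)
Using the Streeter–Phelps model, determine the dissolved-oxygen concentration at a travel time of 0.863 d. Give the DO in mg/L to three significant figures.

k_d L₀/(k_r−k_d) = 0.337×19.7/(1.21−0.337) = 6.639/0.8730 = 7.605 mg/L.
e^(−k_d t) = e^(−0.337×0.8630) = 0.7476; e^(−k_r t) = e^(−1.21×0.8630) = 0.3520.
D = 7.605 × (0.7476 − 0.3520) + 4.39 × 0.3520 = 3.009 + 1.545 = 4.554 mg/L.
DO = C_s − D = 9.04 − 4.554 = 4.486 mg/L.

DO ≈ 4.49 mg/L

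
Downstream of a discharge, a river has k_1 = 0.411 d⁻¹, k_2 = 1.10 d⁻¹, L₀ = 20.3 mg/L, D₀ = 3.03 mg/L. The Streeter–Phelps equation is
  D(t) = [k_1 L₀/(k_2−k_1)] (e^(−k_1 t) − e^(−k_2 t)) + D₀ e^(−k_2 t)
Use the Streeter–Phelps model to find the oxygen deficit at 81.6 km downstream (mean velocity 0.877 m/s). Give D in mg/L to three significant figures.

Travel time t = x/v = 81.6 km / (0.877 m/s) = 81600 m / 0.877 m/s = 93040 s = 1.077 d.
k_1 L₀/(k_2−k_1) = 0.411×20.3/(1.10−0.411) = 8.343/0.6890 = 12.11 mg/L.
e^(−k_1 t) = e^(−0.411×1.077) = 0.6424; e^(−k_2 t) = e^(−1.10×1.077) = 0.3059.
D = 12.11 × (0.6424 − 0.3059) + 3.03 × 0.3059 = 4.075 + 0.9268 = 5.001 mg/L.

D ≈ 5.00 mg/L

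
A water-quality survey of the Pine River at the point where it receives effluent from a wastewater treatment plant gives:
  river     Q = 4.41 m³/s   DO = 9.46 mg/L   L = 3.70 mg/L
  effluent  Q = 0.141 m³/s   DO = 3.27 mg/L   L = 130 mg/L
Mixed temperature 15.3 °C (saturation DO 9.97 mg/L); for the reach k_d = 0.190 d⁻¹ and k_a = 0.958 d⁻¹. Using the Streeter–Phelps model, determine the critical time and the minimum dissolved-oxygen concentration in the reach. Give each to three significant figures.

t_c ≈ 1.50 d; minimum DO ≈ 8.83 mg/L

Mixed DO = (4.41×9.46 + 0.141×3.27)/(4.41+0.141) = 42.18/4.551 = 9.268 mg/L.
Mixed L₀ = (4.41×3.70 + 0.141×130)/(4.551) = 34.65/4.551 = 7.613 mg/L.
Initial deficit D₀ = C_s − DO₀ = 9.97 − 9.268 = 0.7018 mg/L.
t_c = (1/0.7680) ln[(0.958/0.190)(1 − 0.7018×0.7680/(0.190×7.613))] = 1.302 × ln(3.163) = 1.500 d.
D_c = (0.190/0.958) × 7.613 × e^(−0.190×1.500) = 0.1983 × 7.613 × 0.7521 = 1.136 mg/L.
Minimum DO = 9.97 − 1.136 = 8.834 mg/L.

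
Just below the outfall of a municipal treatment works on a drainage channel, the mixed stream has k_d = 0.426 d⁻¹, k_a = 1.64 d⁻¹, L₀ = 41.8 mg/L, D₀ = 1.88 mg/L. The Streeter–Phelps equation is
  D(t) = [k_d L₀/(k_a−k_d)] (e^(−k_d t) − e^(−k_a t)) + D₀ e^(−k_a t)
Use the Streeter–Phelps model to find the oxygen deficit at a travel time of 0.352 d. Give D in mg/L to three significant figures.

k_d L₀/(k_a−k_d) = 0.426×41.8/(1.64−0.426) = 17.81/1.214 = 14.67 mg/L.
e^(−k_d t) = e^(−0.426×0.3520) = 0.8607; e^(−k_a t) = e^(−1.64×0.3520) = 0.5614.
D = 14.67 × (0.8607 − 0.5614) + 1.88 × 0.5614 = 4.390 + 1.055 = 5.446 mg/L.

D ≈ 5.45 mg/L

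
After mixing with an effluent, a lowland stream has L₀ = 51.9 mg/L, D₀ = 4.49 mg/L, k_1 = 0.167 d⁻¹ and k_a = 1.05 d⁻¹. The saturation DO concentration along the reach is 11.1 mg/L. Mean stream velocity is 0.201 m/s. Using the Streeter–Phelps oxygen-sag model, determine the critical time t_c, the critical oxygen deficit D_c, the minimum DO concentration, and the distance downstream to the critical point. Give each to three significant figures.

t_c ≈ 1.39 d; D_c ≈ 6.54 mg/L; min DO ≈ 4.56 mg/L; x_c ≈ 24.1 km

With k_a/k_1 = 6.287 and 1 − D₀(k_a−k_1)/(k_1 L₀) = 0.5426,
t_c = ln(6.287 × 0.5426) / (1.05 − 0.167) = ln(3.411) / 0.8830 = 1.227/0.8830 = 1.390 d.
D_c = (k_1/k_a) L₀ e^(−k_1 t_c) = (0.167/1.05) × 51.9 × e^(−0.167×1.390) = 0.1590 × 51.9 × 0.7929 = 6.545 mg/L.
Minimum DO = C_s − D_c = 11.1 − 6.545 = 4.555 mg/L.
x_c = v t_c = 0.201 m/s × 1.390 d × 86400 s/d = 24130 m ≈ 24.1 km.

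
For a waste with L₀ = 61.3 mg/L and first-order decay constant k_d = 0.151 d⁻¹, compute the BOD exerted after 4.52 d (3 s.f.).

y_t = L₀(1 − e^(−k_d t)) = 61.3 × (1 − e^(−0.151×4.52))
= 61.3 × (1 − 0.5053) = 61.3 × 0.4947 = 30.32 mg/L.

y ≈ 30.3 mg/L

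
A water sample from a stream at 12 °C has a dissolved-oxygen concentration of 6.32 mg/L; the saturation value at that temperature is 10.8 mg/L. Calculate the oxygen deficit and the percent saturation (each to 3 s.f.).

D = C_s − C = 10.8 − 6.32 = 4.48 mg/L.
% saturation = 6.32/10.8 × 100 = 58.5 %.

D ≈ 4.48 mg/L; 58.5 % saturation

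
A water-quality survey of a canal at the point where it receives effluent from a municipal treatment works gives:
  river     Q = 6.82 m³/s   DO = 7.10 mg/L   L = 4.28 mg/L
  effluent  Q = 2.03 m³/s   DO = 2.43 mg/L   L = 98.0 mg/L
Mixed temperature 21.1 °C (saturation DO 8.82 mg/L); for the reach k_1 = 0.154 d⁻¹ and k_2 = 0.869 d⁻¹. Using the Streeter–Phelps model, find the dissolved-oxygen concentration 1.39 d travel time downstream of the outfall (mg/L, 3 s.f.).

Mixed DO = (6.82×7.10 + 2.03×2.43)/(6.82+2.03) = 53.35/8.850 = 6.029 mg/L.
Mixed L₀ = (6.82×4.28 + 2.03×98.0)/(8.850) = 228.1/8.850 = 25.78 mg/L.
Initial deficit D₀ = C_s − DO₀ = 8.82 − 6.029 = 2.791 mg/L.
D(1.39) = [0.154×25.78/(0.869−0.154)](e^(−0.154×1.39) − e^(−0.869×1.39)) + 2.791 e^(−0.869×1.39)
= 5.552 × (0.8073 − 0.2988) + 2.791 × 0.2988 = 3.657 mg/L.
DO = 8.82 − 3.657 = 5.163 mg/L.

DO ≈ 5.16 mg/L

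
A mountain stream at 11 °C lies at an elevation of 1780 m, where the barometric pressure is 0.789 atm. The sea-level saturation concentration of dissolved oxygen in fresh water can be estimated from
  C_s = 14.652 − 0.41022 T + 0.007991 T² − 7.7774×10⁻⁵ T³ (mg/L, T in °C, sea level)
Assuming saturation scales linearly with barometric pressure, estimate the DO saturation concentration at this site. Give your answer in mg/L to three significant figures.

At sea level: C_s = 14.652 − 0.41022×11 + 0.007991×11² − 7.7774×10⁻⁵×11³ = 11.00 mg/L.
Pressure correction: C_s' = 11.00 × 0.789 = 8.681 mg/L.

C_s ≈ 8.68 mg/L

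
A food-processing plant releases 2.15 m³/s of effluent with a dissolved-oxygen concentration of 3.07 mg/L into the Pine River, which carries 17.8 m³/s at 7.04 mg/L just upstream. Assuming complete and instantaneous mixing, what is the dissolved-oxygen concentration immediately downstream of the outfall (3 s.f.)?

6.61 mg/L

Flow-weighted mixing: C = (Q_r C_r + Q_w C_w)/(Q_r + Q_w)
= (17.8×7.04 + 2.15×3.07)/(17.8 + 2.15) = 131.9/19.95 = 6.612 mg/L.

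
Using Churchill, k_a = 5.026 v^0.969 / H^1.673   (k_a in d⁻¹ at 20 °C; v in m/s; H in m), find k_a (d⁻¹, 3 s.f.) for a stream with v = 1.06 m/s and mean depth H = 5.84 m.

k_a ≈ 0.278 d⁻¹

k_a = 5.026 × 1.06^0.969 / 5.84^1.673 = 5.026 × 1.058 / 19.15 = 0.2777 d⁻¹.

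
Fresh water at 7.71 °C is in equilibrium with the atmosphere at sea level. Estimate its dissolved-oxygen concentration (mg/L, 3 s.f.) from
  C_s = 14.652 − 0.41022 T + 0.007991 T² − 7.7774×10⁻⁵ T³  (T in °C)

C_s ≈ 11.9 mg/L

C_s = 14.652 − 0.41022×7.71 + 0.007991×7.71² − 7.7774×10⁻⁵×7.71³ = 11.93 mg/L.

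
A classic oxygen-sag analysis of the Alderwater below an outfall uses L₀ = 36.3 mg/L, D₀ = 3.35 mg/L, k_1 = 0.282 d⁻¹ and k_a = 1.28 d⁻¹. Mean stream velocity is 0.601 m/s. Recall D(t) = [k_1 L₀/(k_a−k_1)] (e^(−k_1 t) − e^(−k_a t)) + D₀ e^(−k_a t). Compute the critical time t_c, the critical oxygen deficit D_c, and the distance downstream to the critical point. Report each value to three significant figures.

At the critical point dD/dt = 0, so k_1 L₀ e^(−k_1 t) = k_a D. Substituting D(t) from the Streeter–Phelps equation and solving for t gives
t_c = ln[(k_a/k_1)(1 − D₀(k_a−k_1)/(k_1 L₀))] / (k_a−k_1).
Here k_a−k_1 = 0.9980 d⁻¹ and 1 − D₀(k_a−k_1)/(k_1 L₀) = 1 − 3.35×0.9980/(0.282×36.3) = 0.6734, so
t_c = ln(4.539 × 0.6734) / 0.9980 = 1.117 / 0.9980 = 1.120 d.
D_c = (k_1/k_a) L₀ e^(−k_1 t_c) = (0.282/1.28) × 36.3 × e^(−0.282×1.120) = 0.2203 × 36.3 × 0.7293 = 5.832 mg/L.
x_c = v t_c = 0.601 m/s × 1.120 d × 86400 s/d = 58130 m ≈ 58.1 km.

t_c ≈ 1.12 d; D_c ≈ 5.83 mg/L; x_c ≈ 58.1 km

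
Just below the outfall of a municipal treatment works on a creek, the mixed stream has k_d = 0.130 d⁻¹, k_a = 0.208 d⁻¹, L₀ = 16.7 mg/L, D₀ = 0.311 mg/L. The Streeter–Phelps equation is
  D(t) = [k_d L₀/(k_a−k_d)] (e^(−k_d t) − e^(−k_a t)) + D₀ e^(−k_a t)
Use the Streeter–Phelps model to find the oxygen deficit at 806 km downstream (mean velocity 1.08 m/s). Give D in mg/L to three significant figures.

D ≈ 4.49 mg/L

Travel time t = x/v = 806 km / (1.08 m/s) = 806000 m / 1.08 m/s = 746300 s = 8.638 d.
k_d L₀/(k_a−k_d) = 0.130×16.7/(0.208−0.130) = 2.171/0.07800 = 27.83 mg/L.
e^(−k_d t) = e^(−0.130×8.638) = 0.3253; e^(−k_a t) = e^(−0.208×8.638) = 0.1659.
D = 27.83 × (0.3253 − 0.1659) + 0.311 × 0.1659 = 4.439 + 0.05158 = 4.490 mg/L.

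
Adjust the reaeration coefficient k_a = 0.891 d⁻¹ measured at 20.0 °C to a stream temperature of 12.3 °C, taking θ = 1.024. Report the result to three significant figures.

k_a(T₂) = k_a(T₁) · θ^(T₂−T₁) = 0.891 × 1.024^(12.3−20.0)
= 0.891 × 1.024^-7.70 = 0.891 × 0.8331 = 0.7423 d⁻¹.

k_a ≈ 0.742 d⁻¹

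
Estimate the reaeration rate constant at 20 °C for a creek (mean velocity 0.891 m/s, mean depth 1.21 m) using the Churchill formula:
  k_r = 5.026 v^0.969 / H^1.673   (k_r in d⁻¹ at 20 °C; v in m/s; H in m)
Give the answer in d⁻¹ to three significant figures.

k_r ≈ 3.27 d⁻¹

k_r = 5.026 × 0.891^0.969 / 1.21^1.673 = 5.026 × 0.8942 / 1.376 = 3.267 d⁻¹.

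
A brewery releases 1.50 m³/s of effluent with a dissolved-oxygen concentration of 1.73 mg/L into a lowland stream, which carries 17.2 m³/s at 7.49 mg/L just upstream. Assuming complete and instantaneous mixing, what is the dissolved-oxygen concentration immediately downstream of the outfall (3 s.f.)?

Flow-weighted mixing: C = (Q_r C_r + Q_w C_w)/(Q_r + Q_w)
= (17.2×7.49 + 1.50×1.73)/(17.2 + 1.50) = 131.4/18.70 = 7.028 mg/L.

7.03 mg/L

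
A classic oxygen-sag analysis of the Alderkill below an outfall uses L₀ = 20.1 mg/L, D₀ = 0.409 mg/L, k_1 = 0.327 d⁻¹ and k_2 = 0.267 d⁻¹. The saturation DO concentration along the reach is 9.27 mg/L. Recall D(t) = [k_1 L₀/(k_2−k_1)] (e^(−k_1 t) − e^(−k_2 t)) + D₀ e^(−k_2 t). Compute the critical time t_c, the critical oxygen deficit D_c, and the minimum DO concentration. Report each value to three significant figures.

At the critical point dD/dt = 0, so k_1 L₀ e^(−k_1 t) = k_2 D. Substituting D(t) from the Streeter–Phelps equation and solving for t gives
t_c = ln[(k_2/k_1)(1 − D₀(k_2−k_1)/(k_1 L₀))] / (k_2−k_1).
Here k_2−k_1 = -0.06000 d⁻¹ and 1 − D₀(k_2−k_1)/(k_1 L₀) = 1 − 0.409×-0.06000/(0.327×20.1) = 1.004, so
t_c = ln(0.8165 × 1.004) / -0.06000 = -0.1990 / -0.06000 = 3.316 d.
D_c = (k_1/k_2) L₀ e^(−k_1 t_c) = (0.327/0.267) × 20.1 × e^(−0.327×3.316) = 1.225 × 20.1 × 0.3381 = 8.323 mg/L.
Minimum DO = C_s − D_c = 9.27 − 8.323 = 0.9475 mg/L.

t_c ≈ 3.32 d; D_c ≈ 8.32 mg/L; min DO ≈ 0.947 mg/L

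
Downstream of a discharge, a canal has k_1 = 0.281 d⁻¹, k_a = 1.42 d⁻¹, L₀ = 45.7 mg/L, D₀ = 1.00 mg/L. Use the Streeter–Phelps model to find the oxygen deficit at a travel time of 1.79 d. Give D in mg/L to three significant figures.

D ≈ 6.01 mg/L

k_1 L₀/(k_a−k_1) = 0.281×45.7/(1.42−0.281) = 12.84/1.139 = 11.27 mg/L.
e^(−k_1 t) = e^(−0.281×1.790) = 0.6047; e^(−k_a t) = e^(−1.42×1.790) = 0.07872.
D = 11.27 × (0.6047 − 0.07872) + 1.00 × 0.07872 = 5.930 + 0.07872 = 6.009 mg/L.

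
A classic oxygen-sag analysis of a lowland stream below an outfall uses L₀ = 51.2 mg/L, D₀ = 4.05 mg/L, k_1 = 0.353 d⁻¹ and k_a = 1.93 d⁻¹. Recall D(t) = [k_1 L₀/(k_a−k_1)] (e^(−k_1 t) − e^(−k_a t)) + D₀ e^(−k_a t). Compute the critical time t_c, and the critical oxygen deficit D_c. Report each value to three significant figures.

At the critical point dD/dt = 0, so k_1 L₀ e^(−k_1 t) = k_a D. Substituting D(t) from the Streeter–Phelps equation and solving for t gives
t_c = ln[(k_a/k_1)(1 − D₀(k_a−k_1)/(k_1 L₀))] / (k_a−k_1).
Here k_a−k_1 = 1.577 d⁻¹ and 1 − D₀(k_a−k_1)/(k_1 L₀) = 1 − 4.05×1.577/(0.353×51.2) = 0.6466, so
t_c = ln(5.467 × 0.6466) / 1.577 = 1.263 / 1.577 = 0.8008 d.
D_c = (k_1/k_a) L₀ e^(−k_1 t_c) = (0.353/1.93) × 51.2 × e^(−0.353×0.8008) = 0.1829 × 51.2 × 0.7538 = 7.059 mg/L.

t_c ≈ 0.801 d; D_c ≈ 7.06 mg/L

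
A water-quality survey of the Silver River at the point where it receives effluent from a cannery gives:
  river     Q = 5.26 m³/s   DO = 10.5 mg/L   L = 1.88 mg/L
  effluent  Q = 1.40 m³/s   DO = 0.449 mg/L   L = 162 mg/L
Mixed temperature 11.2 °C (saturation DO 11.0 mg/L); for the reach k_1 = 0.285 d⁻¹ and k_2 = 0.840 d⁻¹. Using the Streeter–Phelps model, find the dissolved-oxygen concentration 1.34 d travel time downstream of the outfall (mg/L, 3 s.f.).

DO ≈ 3.62 mg/L

Mixed DO = (5.26×10.5 + 1.40×0.449)/(5.26+1.40) = 55.86/6.660 = 8.387 mg/L.
Mixed L₀ = (5.26×1.88 + 1.40×162)/(6.660) = 236.7/6.660 = 35.54 mg/L.
Initial deficit D₀ = C_s − DO₀ = 11.0 − 8.387 = 2.613 mg/L.
D(1.34) = [0.285×35.54/(0.840−0.285)](e^(−0.285×1.34) − e^(−0.840×1.34)) + 2.613 e^(−0.840×1.34)
= 18.25 × (0.6826 − 0.3245) + 2.613 × 0.3245 = 7.383 mg/L.
DO = 11.0 − 7.383 = 3.617 mg/L.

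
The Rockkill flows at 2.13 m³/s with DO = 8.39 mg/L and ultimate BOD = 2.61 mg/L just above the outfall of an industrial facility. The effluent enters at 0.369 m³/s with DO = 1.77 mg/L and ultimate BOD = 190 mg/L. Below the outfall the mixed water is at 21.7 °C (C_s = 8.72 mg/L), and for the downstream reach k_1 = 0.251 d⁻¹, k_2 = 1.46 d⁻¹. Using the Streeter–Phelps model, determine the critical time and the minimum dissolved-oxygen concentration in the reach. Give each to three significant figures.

Mixed DO = (2.13×8.39 + 0.369×1.77)/(2.13+0.369) = 18.52/2.499 = 7.412 mg/L.
Mixed L₀ = (2.13×2.61 + 0.369×190)/(2.499) = 75.67/2.499 = 30.28 mg/L.
Initial deficit D₀ = C_s − DO₀ = 8.72 − 7.412 = 1.308 mg/L.
t_c = (1/1.209) ln[(1.46/0.251)(1 − 1.308×1.209/(0.251×30.28))] = 0.8271 × ln(4.607) = 1.263 d.
D_c = (0.251/1.46) × 30.28 × e^(−0.251×1.263) = 0.1719 × 30.28 × 0.7282 = 3.791 mg/L.
Minimum DO = 8.72 − 3.791 = 4.929 mg/L.

t_c ≈ 1.26 d; minimum DO ≈ 4.93 mg/L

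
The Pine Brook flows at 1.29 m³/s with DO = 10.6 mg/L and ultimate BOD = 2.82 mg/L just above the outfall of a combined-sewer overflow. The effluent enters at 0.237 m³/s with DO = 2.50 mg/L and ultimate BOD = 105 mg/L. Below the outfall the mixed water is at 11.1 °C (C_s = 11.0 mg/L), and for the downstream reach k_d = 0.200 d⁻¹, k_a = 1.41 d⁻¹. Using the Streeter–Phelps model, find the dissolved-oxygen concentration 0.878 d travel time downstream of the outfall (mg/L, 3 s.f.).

Mixed DO = (1.29×10.6 + 0.237×2.50)/(1.29+0.237) = 14.27/1.527 = 9.343 mg/L.
Mixed L₀ = (1.29×2.82 + 0.237×105)/(1.527) = 28.52/1.527 = 18.68 mg/L.
Initial deficit D₀ = C_s − DO₀ = 11.0 − 9.343 = 1.657 mg/L.
D(0.878) = [0.200×18.68/(1.41−0.200)](e^(−0.200×0.878) − e^(−1.41×0.878)) + 1.657 e^(−1.41×0.878)
= 3.087 × (0.8390 − 0.2900) + 1.657 × 0.2900 = 2.175 mg/L.
DO = 11.0 − 2.175 = 8.825 mg/L.

DO ≈ 8.82 mg/L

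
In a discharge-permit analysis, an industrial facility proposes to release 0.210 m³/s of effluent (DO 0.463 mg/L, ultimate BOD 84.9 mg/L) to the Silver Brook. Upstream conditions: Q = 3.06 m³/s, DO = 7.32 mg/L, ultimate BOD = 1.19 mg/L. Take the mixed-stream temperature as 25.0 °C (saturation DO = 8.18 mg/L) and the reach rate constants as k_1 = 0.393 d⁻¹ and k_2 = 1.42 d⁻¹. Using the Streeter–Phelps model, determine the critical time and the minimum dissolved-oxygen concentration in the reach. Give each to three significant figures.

t_c ≈ 0.541 d; minimum DO ≈ 6.71 mg/L

Mixed DO = (3.06×7.32 + 0.210×0.463)/(3.06+0.210) = 22.50/3.270 = 6.880 mg/L.
Mixed L₀ = (3.06×1.19 + 0.210×84.9)/(3.270) = 21.47/3.270 = 6.566 mg/L.
Initial deficit D₀ = C_s − DO₀ = 8.18 − 6.880 = 1.300 mg/L.
t_c = (1/1.027) ln[(1.42/0.393)(1 − 1.300×1.027/(0.393×6.566))] = 0.9737 × ln(1.743) = 0.5411 d.
D_c = (0.393/1.42) × 6.566 × e^(−0.393×0.5411) = 0.2768 × 6.566 × 0.8084 = 1.469 mg/L.
Minimum DO = 8.18 − 1.469 = 6.711 mg/L.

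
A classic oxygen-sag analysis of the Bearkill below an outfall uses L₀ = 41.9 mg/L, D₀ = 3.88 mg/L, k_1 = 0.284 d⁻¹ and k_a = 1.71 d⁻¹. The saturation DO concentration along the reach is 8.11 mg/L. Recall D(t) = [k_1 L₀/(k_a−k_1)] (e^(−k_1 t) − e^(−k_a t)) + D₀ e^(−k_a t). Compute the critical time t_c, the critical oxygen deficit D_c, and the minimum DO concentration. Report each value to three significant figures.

t_c ≈ 0.820 d; D_c ≈ 5.51 mg/L; min DO ≈ 2.60 mg/L

At the critical point dD/dt = 0, so k_1 L₀ e^(−k_1 t) = k_a D. Substituting D(t) from the Streeter–Phelps equation and solving for t gives
t_c = ln[(k_a/k_1)(1 − D₀(k_a−k_1)/(k_1 L₀))] / (k_a−k_1).
Here k_a−k_1 = 1.426 d⁻¹ and 1 − D₀(k_a−k_1)/(k_1 L₀) = 1 − 3.88×1.426/(0.284×41.9) = 0.5350, so
t_c = ln(6.021 × 0.5350) / 1.426 = 1.170 / 1.426 = 0.8204 d.
L(t_c) = L₀ e^(−k_1 t_c) = 41.9 × 0.7922 = 33.19 mg/L, and at the critical point k_a D_c = k_1 L, so D_c = (0.284/1.71) × 33.19 = 5.513 mg/L.
Minimum DO = C_s − D_c = 8.11 − 5.513 = 2.597 mg/L.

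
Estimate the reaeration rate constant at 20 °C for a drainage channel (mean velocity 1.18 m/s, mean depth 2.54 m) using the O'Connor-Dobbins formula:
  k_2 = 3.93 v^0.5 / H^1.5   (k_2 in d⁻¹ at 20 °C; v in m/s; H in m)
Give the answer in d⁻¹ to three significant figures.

k_2 ≈ 1.05 d⁻¹

k_2 = 3.93 × 1.18^0.5 / 2.54^1.5 = 3.93 × 1.086 / 4.048 = 1.055 d⁻¹.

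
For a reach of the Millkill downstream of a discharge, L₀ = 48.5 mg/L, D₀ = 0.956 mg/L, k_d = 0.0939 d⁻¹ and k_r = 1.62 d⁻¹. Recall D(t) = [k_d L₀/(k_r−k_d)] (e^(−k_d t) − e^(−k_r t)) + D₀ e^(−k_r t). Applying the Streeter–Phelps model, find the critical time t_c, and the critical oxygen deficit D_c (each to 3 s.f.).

With k_r/k_d = 17.25 and 1 − D₀(k_r−k_d)/(k_d L₀) = 0.6796,
t_c = ln(17.25 × 0.6796) / (1.62 − 0.0939) = ln(11.73) / 1.526 = 2.462/1.526 = 1.613 d.
D_c = (k_d/k_r) L₀ e^(−k_d t_c) = (0.0939/1.62) × 48.5 × e^(−0.0939×1.613) = 0.05796 × 48.5 × 0.8594 = 2.416 mg/L.

t_c ≈ 1.61 d; D_c ≈ 2.42 mg/L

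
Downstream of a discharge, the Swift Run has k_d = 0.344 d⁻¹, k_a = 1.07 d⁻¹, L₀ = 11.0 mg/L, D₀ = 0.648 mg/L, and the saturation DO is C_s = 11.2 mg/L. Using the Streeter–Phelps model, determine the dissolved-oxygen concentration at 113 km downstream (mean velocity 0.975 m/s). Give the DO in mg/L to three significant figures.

DO ≈ 9.00 mg/L

Travel time t = x/v = 113 km / (0.975 m/s) = 113000 m / 0.975 m/s = 115900 s = 1.341 d.
k_d L₀/(k_a−k_d) = 0.344×11.0/(1.07−0.344) = 3.784/0.7260 = 5.212 mg/L.
e^(−k_d t) = e^(−0.344×1.341) = 0.6304; e^(−k_a t) = e^(−1.07×1.341) = 0.2380.
D = 5.212 × (0.6304 − 0.2380) + 0.648 × 0.2380 = 2.045 + 0.1543 = 2.199 mg/L.
DO = C_s − D = 11.2 − 2.199 = 9.001 mg/L.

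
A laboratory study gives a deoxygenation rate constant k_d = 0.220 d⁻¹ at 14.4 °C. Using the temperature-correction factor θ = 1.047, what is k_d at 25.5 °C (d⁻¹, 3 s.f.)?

k_d(T₂) = k_d(T₁) · θ^(T₂−T₁) = 0.220 × 1.047^(25.5−14.4)
= 0.220 × 1.047^11.1 = 0.220 × 1.665 = 0.3663 d⁻¹.

k_d ≈ 0.366 d⁻¹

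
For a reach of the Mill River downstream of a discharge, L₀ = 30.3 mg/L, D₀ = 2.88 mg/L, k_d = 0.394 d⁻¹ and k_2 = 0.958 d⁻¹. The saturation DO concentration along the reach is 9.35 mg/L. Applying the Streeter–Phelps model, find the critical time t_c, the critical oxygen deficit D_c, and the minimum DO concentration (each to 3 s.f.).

At the critical point dD/dt = 0, so k_d L₀ e^(−k_d t) = k_2 D. Substituting D(t) from the Streeter–Phelps equation and solving for t gives
t_c = ln[(k_2/k_d)(1 − D₀(k_2−k_d)/(k_d L₀))] / (k_2−k_d).
Here k_2−k_d = 0.5640 d⁻¹ and 1 − D₀(k_2−k_d)/(k_d L₀) = 1 − 2.88×0.5640/(0.394×30.3) = 0.8639, so
t_c = ln(2.431 × 0.8639) / 0.5640 = 0.7422 / 0.5640 = 1.316 d.
L(t_c) = L₀ e^(−k_d t_c) = 30.3 × 0.5954 = 18.04 mg/L, and at the critical point k_2 D_c = k_d L, so D_c = (0.394/0.958) × 18.04 = 7.420 mg/L.
Minimum DO = C_s − D_c = 9.35 − 7.420 = 1.930 mg/L.

t_c ≈ 1.32 d; D_c ≈ 7.42 mg/L; min DO ≈ 1.93 mg/L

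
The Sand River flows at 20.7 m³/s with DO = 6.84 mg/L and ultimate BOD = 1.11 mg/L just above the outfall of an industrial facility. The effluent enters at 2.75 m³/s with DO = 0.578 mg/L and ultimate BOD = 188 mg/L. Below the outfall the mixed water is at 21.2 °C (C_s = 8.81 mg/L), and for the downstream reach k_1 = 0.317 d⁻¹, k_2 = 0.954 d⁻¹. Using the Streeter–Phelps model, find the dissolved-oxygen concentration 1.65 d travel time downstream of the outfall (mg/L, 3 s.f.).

DO ≈ 3.83 mg/L

Mixed DO = (20.7×6.84 + 2.75×0.578)/(20.7+2.75) = 143.2/23.45 = 6.106 mg/L.
Mixed L₀ = (20.7×1.11 + 2.75×188)/(23.45) = 540.0/23.45 = 23.03 mg/L.
Initial deficit D₀ = C_s − DO₀ = 8.81 − 6.106 = 2.704 mg/L.
D(1.65) = [0.317×23.03/(0.954−0.317)](e^(−0.317×1.65) − e^(−0.954×1.65)) + 2.704 e^(−0.954×1.65)
= 11.46 × (0.5927 − 0.2072) + 2.704 × 0.2072 = 4.978 mg/L.
DO = 8.81 − 4.978 = 3.832 mg/L.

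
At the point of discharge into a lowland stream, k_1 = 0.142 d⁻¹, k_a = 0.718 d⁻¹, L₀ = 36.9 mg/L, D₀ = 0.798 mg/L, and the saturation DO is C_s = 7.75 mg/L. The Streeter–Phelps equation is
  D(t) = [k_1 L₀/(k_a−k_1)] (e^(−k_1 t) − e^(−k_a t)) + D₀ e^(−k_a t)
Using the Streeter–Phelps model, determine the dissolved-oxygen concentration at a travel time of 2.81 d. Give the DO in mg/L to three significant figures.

DO ≈ 2.75 mg/L

k_1 L₀/(k_a−k_1) = 0.142×36.9/(0.718−0.142) = 5.240/0.5760 = 9.097 mg/L.
e^(−k_1 t) = e^(−0.142×2.810) = 0.6710; e^(−k_a t) = e^(−0.718×2.810) = 0.1330.
D = 9.097 × (0.6710 − 0.1330) + 0.798 × 0.1330 = 4.894 + 0.1061 = 5.000 mg/L.
DO = C_s − D = 7.75 − 5.000 = 2.750 mg/L.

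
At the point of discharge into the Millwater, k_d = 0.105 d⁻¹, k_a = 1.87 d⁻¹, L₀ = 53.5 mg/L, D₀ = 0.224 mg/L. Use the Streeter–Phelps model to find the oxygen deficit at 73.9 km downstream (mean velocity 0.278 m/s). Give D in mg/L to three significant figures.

Travel time t = x/v = 73.9 km / (0.278 m/s) = 73900 m / 0.278 m/s = 265800 s = 3.077 d.
k_d L₀/(k_a−k_d) = 0.105×53.5/(1.87−0.105) = 5.617/1.765 = 3.183 mg/L.
e^(−k_d t) = e^(−0.105×3.077) = 0.7239; e^(−k_a t) = e^(−1.87×3.077) = 0.003172.
D = 3.183 × (0.7239 − 0.003172) + 0.224 × 0.003172 = 2.294 + 0.0007105 = 2.295 mg/L.

D ≈ 2.29 mg/L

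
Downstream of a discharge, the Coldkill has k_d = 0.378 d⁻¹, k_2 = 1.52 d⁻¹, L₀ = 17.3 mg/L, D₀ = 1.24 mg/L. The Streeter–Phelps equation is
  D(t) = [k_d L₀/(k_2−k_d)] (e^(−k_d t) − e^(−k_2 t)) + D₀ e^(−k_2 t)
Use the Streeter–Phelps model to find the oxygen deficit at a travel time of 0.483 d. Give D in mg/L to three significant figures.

k_d L₀/(k_2−k_d) = 0.378×17.3/(1.52−0.378) = 6.539/1.142 = 5.726 mg/L.
e^(−k_d t) = e^(−0.378×0.4830) = 0.8331; e^(−k_2 t) = e^(−1.52×0.4830) = 0.4799.
D = 5.726 × (0.8331 − 0.4799) + 1.24 × 0.4799 = 2.023 + 0.5951 = 2.618 mg/L.

D ≈ 2.62 mg/L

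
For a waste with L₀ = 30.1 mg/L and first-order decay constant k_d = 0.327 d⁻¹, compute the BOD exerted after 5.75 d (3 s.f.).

y_t = L₀(1 − e^(−k_d t)) = 30.1 × (1 − e^(−0.327×5.75))
= 30.1 × (1 − 0.1526) = 30.1 × 0.8474 = 25.51 mg/L.

y ≈ 25.5 mg/L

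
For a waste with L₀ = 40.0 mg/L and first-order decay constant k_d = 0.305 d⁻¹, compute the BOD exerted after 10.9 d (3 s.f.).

y ≈ 38.6 mg/L

y_t = L₀(1 − e^(−k_d t)) = 40.0 × (1 − e^(−0.305×10.9))
= 40.0 × (1 − 0.03599) = 40.0 × 0.9640 = 38.56 mg/L.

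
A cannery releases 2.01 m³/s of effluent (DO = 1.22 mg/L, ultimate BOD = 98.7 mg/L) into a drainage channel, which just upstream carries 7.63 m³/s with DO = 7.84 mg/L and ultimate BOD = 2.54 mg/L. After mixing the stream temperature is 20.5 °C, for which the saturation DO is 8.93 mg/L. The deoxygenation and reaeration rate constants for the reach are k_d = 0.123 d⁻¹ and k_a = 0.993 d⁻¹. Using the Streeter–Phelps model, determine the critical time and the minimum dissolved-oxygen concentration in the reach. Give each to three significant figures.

t_c ≈ 0.694 d; minimum DO ≈ 6.36 mg/L

Mixed DO = (7.63×7.84 + 2.01×1.22)/(7.63+2.01) = 62.27/9.640 = 6.460 mg/L.
Mixed L₀ = (7.63×2.54 + 2.01×98.7)/(9.640) = 217.8/9.640 = 22.59 mg/L.
Initial deficit D₀ = C_s − DO₀ = 8.93 − 6.460 = 2.470 mg/L.
t_c = (1/0.8700) ln[(0.993/0.123)(1 − 2.470×0.8700/(0.123×22.59))] = 1.149 × ln(1.829) = 0.6938 d.
D_c = (0.123/0.993) × 22.59 × e^(−0.123×0.6938) = 0.1239 × 22.59 × 0.9182 = 2.569 mg/L.
Minimum DO = 8.93 − 2.569 = 6.361 mg/L.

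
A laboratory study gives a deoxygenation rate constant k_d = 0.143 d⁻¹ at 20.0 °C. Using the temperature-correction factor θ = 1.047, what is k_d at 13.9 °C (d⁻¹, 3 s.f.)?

k_d(T₂) = k_d(T₁) · θ^(T₂−T₁) = 0.143 × 1.047^(13.9−20.0)
= 0.143 × 1.047^-6.10 = 0.143 × 0.7557 = 0.1081 d⁻¹.

k_d ≈ 0.108 d⁻¹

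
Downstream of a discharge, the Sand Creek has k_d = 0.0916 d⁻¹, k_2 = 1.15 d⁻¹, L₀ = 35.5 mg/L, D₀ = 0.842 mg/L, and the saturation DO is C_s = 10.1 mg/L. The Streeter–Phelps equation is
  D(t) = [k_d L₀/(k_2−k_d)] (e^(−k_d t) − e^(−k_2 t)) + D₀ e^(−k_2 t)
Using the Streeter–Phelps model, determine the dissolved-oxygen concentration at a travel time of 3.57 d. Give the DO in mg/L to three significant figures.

DO ≈ 7.92 mg/L

k_d L₀/(k_2−k_d) = 0.0916×35.5/(1.15−0.0916) = 3.252/1.058 = 3.072 mg/L.
e^(−k_d t) = e^(−0.0916×3.570) = 0.7211; e^(−k_2 t) = e^(−1.15×3.570) = 0.01648.
D = 3.072 × (0.7211 − 0.01648) + 0.842 × 0.01648 = 2.165 + 0.01388 = 2.179 mg/L.
DO = C_s − D = 10.1 − 2.179 = 7.921 mg/L.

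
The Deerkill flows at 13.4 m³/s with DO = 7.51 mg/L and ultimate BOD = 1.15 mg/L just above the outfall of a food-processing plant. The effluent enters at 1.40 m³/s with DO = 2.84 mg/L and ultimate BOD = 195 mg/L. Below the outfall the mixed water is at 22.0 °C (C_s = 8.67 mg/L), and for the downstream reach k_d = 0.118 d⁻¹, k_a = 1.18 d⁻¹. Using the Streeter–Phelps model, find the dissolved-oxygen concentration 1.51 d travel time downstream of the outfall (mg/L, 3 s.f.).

DO ≈ 6.95 mg/L

Mixed DO = (13.4×7.51 + 1.40×2.84)/(13.4+1.40) = 104.6/14.80 = 7.068 mg/L.
Mixed L₀ = (13.4×1.15 + 1.40×195)/(14.80) = 288.4/14.80 = 19.49 mg/L.
Initial deficit D₀ = C_s − DO₀ = 8.67 − 7.068 = 1.602 mg/L.
D(1.51) = [0.118×19.49/(1.18−0.118)](e^(−0.118×1.51) − e^(−1.18×1.51)) + 1.602 e^(−1.18×1.51)
= 2.165 × (0.8368 − 0.1683) + 1.602 × 0.1683 = 1.717 mg/L.
DO = 8.67 − 1.717 = 6.953 mg/L.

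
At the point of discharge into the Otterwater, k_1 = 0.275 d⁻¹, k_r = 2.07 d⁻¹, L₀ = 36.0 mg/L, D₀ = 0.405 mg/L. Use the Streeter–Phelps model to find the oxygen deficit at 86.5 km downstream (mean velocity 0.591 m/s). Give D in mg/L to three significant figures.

Travel time t = x/v = 86.5 km / (0.591 m/s) = 86500 m / 0.591 m/s = 146400 s = 1.694 d.
k_1 L₀/(k_r−k_1) = 0.275×36.0/(2.07−0.275) = 9.900/1.795 = 5.515 mg/L.
e^(−k_1 t) = e^(−0.275×1.694) = 0.6276; e^(−k_r t) = e^(−2.07×1.694) = 0.03000.
D = 5.515 × (0.6276 − 0.03000) + 0.405 × 0.03000 = 3.296 + 0.01215 = 3.308 mg/L.

D ≈ 3.31 mg/L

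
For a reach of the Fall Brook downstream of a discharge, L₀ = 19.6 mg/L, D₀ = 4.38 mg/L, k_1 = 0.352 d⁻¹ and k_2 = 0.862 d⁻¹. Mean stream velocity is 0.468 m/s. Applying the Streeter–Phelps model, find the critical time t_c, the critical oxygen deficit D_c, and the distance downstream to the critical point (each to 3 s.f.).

t_c = [1/(k_2−k_1)] ln[(k_2/k_1)(1 − D₀(k_2−k_1)/(k_1 L₀))]
= [1/(0.862−0.352)] ln[(0.862/0.352)(1 − 4.38×0.5100/(0.352×19.6))]
= (1/0.5100) ln[2.449 × 0.6762] = 1.961 × ln(1.656) = 1.961 × 0.5044 = 0.9890 d.
D_c = (k_1/k_2) L₀ e^(−k_1 t_c) = (0.352/0.862) × 19.6 × e^(−0.352×0.9890) = 0.4084 × 19.6 × 0.7060 = 5.651 mg/L.
x_c = v t_c = 0.468 m/s × 0.9890 d × 86400 s/d = 39990 m ≈ 40.0 km.

t_c ≈ 0.989 d; D_c ≈ 5.65 mg/L; x_c ≈ 40.0 km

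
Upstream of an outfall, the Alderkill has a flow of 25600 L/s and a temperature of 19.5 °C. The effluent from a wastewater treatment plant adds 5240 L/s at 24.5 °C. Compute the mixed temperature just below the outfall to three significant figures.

20.3 °C

Flow-weighted mixing: C = (Q_r C_r + Q_w C_w)/(Q_r + Q_w)
= (25600×19.5 + 5240×24.5)/(25600 + 5240) = 627600/30840 = 20.35 °C.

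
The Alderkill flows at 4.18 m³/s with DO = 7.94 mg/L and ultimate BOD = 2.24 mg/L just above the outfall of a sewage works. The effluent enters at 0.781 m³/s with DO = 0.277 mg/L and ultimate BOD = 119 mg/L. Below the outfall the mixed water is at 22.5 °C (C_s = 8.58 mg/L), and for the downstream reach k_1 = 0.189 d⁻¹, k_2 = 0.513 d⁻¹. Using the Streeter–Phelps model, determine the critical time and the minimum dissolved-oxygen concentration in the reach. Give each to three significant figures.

Mixed DO = (4.18×7.94 + 0.781×0.277)/(4.18+0.781) = 33.41/4.961 = 6.734 mg/L.
Mixed L₀ = (4.18×2.24 + 0.781×119)/(4.961) = 102.3/4.961 = 20.62 mg/L.
Initial deficit D₀ = C_s − DO₀ = 8.58 − 6.734 = 1.846 mg/L.
t_c = (1/0.3240) ln[(0.513/0.189)(1 − 1.846×0.3240/(0.189×20.62))] = 3.086 × ln(2.298) = 2.568 d.
D_c = (0.189/0.513) × 20.62 × e^(−0.189×2.568) = 0.3684 × 20.62 × 0.6155 = 4.676 mg/L.
Minimum DO = 8.58 − 4.676 = 3.904 mg/L.

t_c ≈ 2.57 d; minimum DO ≈ 3.90 mg/L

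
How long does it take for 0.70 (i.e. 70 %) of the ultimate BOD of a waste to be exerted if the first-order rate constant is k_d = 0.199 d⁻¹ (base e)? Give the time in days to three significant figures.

t ≈ 6.05 d

y/L₀ = 1 − e^(−k_d t) = 0.70 ⇒ e^(−k_d t) = 0.300
t = −ln(0.300) / 0.199 = 1.204 / 0.199 = 6.050 d.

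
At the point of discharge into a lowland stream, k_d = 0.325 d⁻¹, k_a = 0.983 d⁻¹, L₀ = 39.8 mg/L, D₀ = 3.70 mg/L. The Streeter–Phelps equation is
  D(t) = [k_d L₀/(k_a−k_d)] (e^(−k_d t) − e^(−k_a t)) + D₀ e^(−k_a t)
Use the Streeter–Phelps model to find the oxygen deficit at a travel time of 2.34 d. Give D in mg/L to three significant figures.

k_d L₀/(k_a−k_d) = 0.325×39.8/(0.983−0.325) = 12.93/0.6580 = 19.66 mg/L.
e^(−k_d t) = e^(−0.325×2.340) = 0.4674; e^(−k_a t) = e^(−0.983×2.340) = 0.1002.
D = 19.66 × (0.4674 − 0.1002) + 3.70 × 0.1002 = 7.218 + 0.3709 = 7.589 mg/L.

D ≈ 7.59 mg/L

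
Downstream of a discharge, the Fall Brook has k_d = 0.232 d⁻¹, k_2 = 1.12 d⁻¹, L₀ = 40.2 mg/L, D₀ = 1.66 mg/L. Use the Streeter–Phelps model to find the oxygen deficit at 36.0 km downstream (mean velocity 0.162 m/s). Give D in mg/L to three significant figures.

Travel time t = x/v = 36.0 km / (0.162 m/s) = 36000 m / 0.162 m/s = 222200 s = 2.572 d.
k_d L₀/(k_2−k_d) = 0.232×40.2/(1.12−0.232) = 9.326/0.8880 = 10.50 mg/L.
e^(−k_d t) = e^(−0.232×2.572) = 0.5506; e^(−k_2 t) = e^(−1.12×2.572) = 0.05610.
D = 10.50 × (0.5506 − 0.05610) + 1.66 × 0.05610 = 5.194 + 0.09312 = 5.287 mg/L.

D ≈ 5.29 mg/L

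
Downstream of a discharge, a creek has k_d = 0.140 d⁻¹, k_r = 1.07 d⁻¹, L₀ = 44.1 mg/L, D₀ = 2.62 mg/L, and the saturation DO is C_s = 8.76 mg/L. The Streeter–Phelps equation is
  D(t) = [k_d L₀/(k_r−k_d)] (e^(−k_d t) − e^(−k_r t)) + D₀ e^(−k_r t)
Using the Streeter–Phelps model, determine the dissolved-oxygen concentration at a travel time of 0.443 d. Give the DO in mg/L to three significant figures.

k_d L₀/(k_r−k_d) = 0.140×44.1/(1.07−0.140) = 6.174/0.9300 = 6.639 mg/L.
e^(−k_d t) = e^(−0.140×0.4430) = 0.9399; e^(−k_r t) = e^(−1.07×0.4430) = 0.6225.
D = 6.639 × (0.9399 − 0.6225) + 2.62 × 0.6225 = 2.107 + 1.631 = 3.738 mg/L.
DO = C_s − D = 8.76 − 3.738 = 5.022 mg/L.

DO ≈ 5.02 mg/L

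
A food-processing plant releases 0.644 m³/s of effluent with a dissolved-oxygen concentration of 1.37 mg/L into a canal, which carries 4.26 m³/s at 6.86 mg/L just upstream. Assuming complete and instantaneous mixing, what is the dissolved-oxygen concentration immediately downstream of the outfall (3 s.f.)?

6.14 mg/L

Flow-weighted mixing: C = (Q_r C_r + Q_w C_w)/(Q_r + Q_w)
= (4.26×6.86 + 0.644×1.37)/(4.26 + 0.644) = 30.11/4.904 = 6.139 mg/L.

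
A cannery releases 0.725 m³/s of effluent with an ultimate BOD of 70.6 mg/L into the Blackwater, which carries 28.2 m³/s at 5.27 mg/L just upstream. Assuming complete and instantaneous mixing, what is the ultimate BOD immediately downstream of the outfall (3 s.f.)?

6.91 mg/L

Flow-weighted mixing: C = (Q_r C_r + Q_w C_w)/(Q_r + Q_w)
= (28.2×5.27 + 0.725×70.6)/(28.2 + 0.725) = 199.8/28.93 = 6.907 mg/L.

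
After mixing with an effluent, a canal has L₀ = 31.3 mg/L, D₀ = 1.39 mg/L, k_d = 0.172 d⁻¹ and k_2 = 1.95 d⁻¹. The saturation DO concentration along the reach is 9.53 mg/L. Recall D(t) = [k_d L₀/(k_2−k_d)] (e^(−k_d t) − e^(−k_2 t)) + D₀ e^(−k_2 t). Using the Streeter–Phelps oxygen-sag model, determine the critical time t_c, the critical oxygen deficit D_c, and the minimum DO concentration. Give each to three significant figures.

With k_2/k_d = 11.34 and 1 − D₀(k_2−k_d)/(k_d L₀) = 0.5409,
t_c = ln(11.34 × 0.5409) / (1.95 − 0.172) = ln(6.133) / 1.778 = 1.814/1.778 = 1.020 d.
L(t_c) = L₀ e^(−k_d t_c) = 31.3 × 0.8391 = 26.26 mg/L, and at the critical point k_2 D_c = k_d L, so D_c = (0.172/1.95) × 26.26 = 2.317 mg/L.
Minimum DO = C_s − D_c = 9.53 − 2.317 = 7.213 mg/L.

t_c ≈ 1.02 d; D_c ≈ 2.32 mg/L; min DO ≈ 7.21 mg/L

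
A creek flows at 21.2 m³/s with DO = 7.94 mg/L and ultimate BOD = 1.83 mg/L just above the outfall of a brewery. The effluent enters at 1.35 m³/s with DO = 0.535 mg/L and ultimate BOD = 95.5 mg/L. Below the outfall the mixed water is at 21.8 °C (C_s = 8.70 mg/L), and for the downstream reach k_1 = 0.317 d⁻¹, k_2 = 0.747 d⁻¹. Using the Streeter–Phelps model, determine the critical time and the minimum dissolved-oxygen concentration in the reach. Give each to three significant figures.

t_c ≈ 1.42 d; minimum DO ≈ 6.69 mg/L

Mixed DO = (21.2×7.94 + 1.35×0.535)/(21.2+1.35) = 169.1/22.55 = 7.497 mg/L.
Mixed L₀ = (21.2×1.83 + 1.35×95.5)/(22.55) = 167.7/22.55 = 7.438 mg/L.
Initial deficit D₀ = C_s − DO₀ = 8.70 − 7.497 = 1.203 mg/L.
t_c = (1/0.4300) ln[(0.747/0.317)(1 − 1.203×0.4300/(0.317×7.438))] = 2.326 × ln(1.839) = 1.417 d.
D_c = (0.317/0.747) × 7.438 × e^(−0.317×1.417) = 0.4244 × 7.438 × 0.6381 = 2.014 mg/L.
Minimum DO = 8.70 − 2.014 = 6.686 mg/L.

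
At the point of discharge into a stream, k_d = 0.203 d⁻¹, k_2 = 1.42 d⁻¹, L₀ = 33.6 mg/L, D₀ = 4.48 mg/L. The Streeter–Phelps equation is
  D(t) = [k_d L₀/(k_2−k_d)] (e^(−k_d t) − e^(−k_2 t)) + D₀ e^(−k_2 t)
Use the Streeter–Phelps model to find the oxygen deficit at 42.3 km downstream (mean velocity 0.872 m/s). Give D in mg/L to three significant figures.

D ≈ 4.49 mg/L

Travel time t = x/v = 42.3 km / (0.872 m/s) = 42300 m / 0.872 m/s = 48510 s = 0.5614 d.
k_d L₀/(k_2−k_d) = 0.203×33.6/(1.42−0.203) = 6.821/1.217 = 5.605 mg/L.
e^(−k_d t) = e^(−0.203×0.5614) = 0.8923; e^(−k_2 t) = e^(−1.42×0.5614) = 0.4506.
D = 5.605 × (0.8923 − 0.4506) + 4.48 × 0.4506 = 2.476 + 2.019 = 4.494 mg/L.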